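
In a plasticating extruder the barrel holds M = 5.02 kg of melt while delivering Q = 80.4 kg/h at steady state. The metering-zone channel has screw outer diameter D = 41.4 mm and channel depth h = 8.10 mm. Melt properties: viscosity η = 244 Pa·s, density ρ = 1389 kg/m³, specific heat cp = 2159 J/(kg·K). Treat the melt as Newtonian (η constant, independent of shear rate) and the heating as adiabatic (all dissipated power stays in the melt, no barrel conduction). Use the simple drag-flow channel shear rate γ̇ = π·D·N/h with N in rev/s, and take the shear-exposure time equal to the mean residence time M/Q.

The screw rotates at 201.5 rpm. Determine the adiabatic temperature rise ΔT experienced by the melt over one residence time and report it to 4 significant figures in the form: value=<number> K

value=53.18 K

Throughput in SI: Q_s = 80.4 kg/h ÷ 3600 s/h = 0.0223333 kg/s
t_res = M / Q_s = 5.02 / 0.0223333 = 224.776 s
Convert to SI: D = 0.0414 m, h = 0.0081 m, N = 201.5/60 = 3.35833 rev/s
γ̇ = π·D·N / h = π · 0.0414 · 3.35833 / 0.0081 = 53.9249 s⁻¹
ΔT = η·γ̇²·t_res/(ρ·cp) = [244 × 53.9249² × 224.776] / [1389 × 2159] = 53.1818 K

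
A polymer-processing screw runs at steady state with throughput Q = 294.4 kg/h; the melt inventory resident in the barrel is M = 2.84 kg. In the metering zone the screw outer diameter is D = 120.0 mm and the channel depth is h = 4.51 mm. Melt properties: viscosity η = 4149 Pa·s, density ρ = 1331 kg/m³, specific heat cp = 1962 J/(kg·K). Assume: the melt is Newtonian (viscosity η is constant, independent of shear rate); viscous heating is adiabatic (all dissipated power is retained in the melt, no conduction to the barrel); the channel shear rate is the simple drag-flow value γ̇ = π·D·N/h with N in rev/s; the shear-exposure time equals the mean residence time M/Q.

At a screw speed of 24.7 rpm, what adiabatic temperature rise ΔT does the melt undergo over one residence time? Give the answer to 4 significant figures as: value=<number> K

Q_s = Q / 3600 = 294.4 / 3600 = 0.0817778 kg/s
t_res = M / Q_s = 2.84 ÷ 0.0817778 = 34.7283 s
Convert to SI: D = 0.12 m, h = 0.00451 m, N = 24.7/60 = 0.411667 rev/s
Shear rate: γ̇ = πDN/h = π·0.12·0.411667/0.00451 = 34.4112 s⁻¹
Adiabatic rise: ΔT = η γ̇² t_res / (ρ cp) = 4149·(34.4112)²·34.7283 / (1331·1962) = 65.3356 K

value=65.34 K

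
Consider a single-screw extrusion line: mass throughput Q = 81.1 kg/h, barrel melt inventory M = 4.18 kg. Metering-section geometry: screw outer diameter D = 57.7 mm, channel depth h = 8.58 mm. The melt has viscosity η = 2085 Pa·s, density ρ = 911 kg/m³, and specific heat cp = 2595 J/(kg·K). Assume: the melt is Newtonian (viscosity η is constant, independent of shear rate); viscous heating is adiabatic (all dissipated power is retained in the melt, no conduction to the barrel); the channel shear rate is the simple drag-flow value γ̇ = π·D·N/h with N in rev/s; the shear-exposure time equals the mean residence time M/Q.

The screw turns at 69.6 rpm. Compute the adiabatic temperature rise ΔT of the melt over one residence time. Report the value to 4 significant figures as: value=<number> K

value=98.29 K

Throughput in SI: Q_s = 81.1 kg/h ÷ 3600 s/h = 0.0225278 kg/s
Mean residence time: t_res = M/Q_s = 4.18 kg / 0.0225278 kg/s = 185.549 s
Convert to SI: D = 0.0577 m, h = 0.00858 m, N = 69.6/60 = 1.16 rev/s
γ̇ = π D N / h = (π)(0.0577)(1.16) / 0.00858 = 24.5074 s⁻¹
Adiabatic rise: ΔT = η γ̇² t_res / (ρ cp) = 2085·(24.5074)²·185.549 / (911·2595) = 98.2881 K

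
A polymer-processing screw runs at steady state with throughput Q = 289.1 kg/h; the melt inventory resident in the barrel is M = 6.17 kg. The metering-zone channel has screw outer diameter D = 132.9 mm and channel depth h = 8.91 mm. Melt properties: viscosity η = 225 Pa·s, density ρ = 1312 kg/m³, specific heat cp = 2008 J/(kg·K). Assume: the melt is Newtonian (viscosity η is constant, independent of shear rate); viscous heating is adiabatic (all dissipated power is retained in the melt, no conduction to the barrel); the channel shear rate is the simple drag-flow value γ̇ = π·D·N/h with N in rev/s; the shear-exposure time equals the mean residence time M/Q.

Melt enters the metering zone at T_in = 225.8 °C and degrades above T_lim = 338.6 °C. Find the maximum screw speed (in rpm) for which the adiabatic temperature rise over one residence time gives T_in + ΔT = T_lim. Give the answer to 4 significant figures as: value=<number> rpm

value=167.9 rpm

Q_s = Q / 3600 = 289.1 / 3600 = 0.0803056 kg/s
t_res = M / Q_s = 6.17 ÷ 0.0803056 = 76.8315 s
D = 132.9 mm = 0.1329 m;  h = 8.91 mm = 0.00891 m
ΔT_a = T_lim − T_in = 338.6 °C − 225.8 °C = 112.8 K
γ̇_max² = ΔT_a·ρ·cp/(η·t_res) = 112.8·1312·2008/(225·76.8315) = 17190.3 s⁻²
Take the square root: γ̇_max = √(17190.3) = 131.112 s⁻¹
Solve γ̇ = πDN/h for N: N_max = γ̇_max·h/(π·D) = 131.112 × 0.00891 / (π × 0.1329) = 2.79798 rev/s = 167.879 rpm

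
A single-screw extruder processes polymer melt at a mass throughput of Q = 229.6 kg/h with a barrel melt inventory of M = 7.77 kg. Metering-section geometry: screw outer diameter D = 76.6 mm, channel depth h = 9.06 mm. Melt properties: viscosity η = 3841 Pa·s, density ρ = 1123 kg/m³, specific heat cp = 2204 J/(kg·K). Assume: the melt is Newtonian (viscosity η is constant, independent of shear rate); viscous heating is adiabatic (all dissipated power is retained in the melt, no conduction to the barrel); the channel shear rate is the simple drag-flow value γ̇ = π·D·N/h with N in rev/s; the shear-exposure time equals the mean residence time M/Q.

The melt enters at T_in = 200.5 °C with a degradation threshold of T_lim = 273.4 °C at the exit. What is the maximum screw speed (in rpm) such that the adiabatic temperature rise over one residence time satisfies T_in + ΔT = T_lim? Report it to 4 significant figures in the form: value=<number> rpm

value=44.36 rpm

Convert throughput: Q = 229.6 kg/h = 229.6/3600 = 0.0637778 kg/s
Mean residence time: t_res = M/Q_s = 7.77 kg / 0.0637778 kg/s = 121.829 s
Geometry in SI: D = 76.6 mm → 0.0766 m, h = 9.06 mm → 0.00906 m
ΔT_a = T_lim − T_in = 273.4 °C − 200.5 °C = 72.9 K
γ̇_max² = ΔT_a·ρ·cp/(η·t_res) = 72.9·1123·2204/(3841·121.829) = 385.587 s⁻²
Take the square root: γ̇_max = √(385.587) = 19.6364 s⁻¹
Solve γ̇ = πDN/h for N: N_max = γ̇_max·h/(π·D) = 19.6364 × 0.00906 / (π × 0.0766) = 0.739284 rev/s = 44.357 rpm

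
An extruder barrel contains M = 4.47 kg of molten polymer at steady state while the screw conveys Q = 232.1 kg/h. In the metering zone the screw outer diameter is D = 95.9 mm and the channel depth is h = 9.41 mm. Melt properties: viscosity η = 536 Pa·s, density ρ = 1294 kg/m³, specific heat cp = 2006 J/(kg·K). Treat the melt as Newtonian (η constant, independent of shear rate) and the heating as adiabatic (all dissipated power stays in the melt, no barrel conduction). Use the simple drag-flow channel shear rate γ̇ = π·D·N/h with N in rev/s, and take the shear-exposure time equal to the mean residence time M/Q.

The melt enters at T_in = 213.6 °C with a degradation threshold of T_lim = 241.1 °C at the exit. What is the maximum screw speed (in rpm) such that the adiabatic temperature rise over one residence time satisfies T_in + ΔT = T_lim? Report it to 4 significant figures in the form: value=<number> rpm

Convert throughput: Q = 232.1 kg/h = 232.1/3600 = 0.0644722 kg/s
t_res = M / Q_s = 4.47 / 0.0644722 = 69.3322 s
Geometry in SI: D = 95.9 mm → 0.0959 m, h = 9.41 mm → 0.00941 m
ΔT_a = T_lim − T_in = 241.1 − 213.6 = 27.5 K
γ̇_max² = ΔT_a·ρ·cp / (η·t_res) = [27.5 × 1294 × 2006] / [536 × 69.3322] = 1920.87 s⁻²
γ̇_max = sqrt(1920.87) = 43.8277 s⁻¹
Solve γ̇ = πDN/h for N: N_max = γ̇_max·h/(π·D) = 43.8277 × 0.00941 / (π × 0.0959) = 1.3689 rev/s = 82.1337 rpm

value=82.13 rpm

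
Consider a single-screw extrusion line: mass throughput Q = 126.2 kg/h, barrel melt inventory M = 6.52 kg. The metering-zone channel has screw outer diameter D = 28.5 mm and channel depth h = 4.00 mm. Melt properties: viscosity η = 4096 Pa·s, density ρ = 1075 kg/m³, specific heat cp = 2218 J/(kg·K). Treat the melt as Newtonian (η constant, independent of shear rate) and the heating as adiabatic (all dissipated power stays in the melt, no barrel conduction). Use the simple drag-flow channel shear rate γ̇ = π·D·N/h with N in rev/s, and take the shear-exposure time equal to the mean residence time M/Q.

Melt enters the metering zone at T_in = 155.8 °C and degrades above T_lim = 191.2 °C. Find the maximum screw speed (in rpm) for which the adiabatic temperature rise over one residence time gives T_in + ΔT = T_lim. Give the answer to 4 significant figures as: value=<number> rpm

value=28.21 rpm

Convert throughput: Q = 126.2 kg/h = 126.2/3600 = 0.0350556 kg/s
t_res = M / Q_s = 6.52 ÷ 0.0350556 = 185.99 s
D = 28.5 mm = 0.0285 m;  h = 4.00 mm = 0.004 m
ΔT_a = T_lim − T_in = 191.2 °C − 155.8 °C = 35.4 K
γ̇_max² = ΔT_a·ρ·cp / (η·t_res) = [35.4 × 1075 × 2218] / [4096 × 185.99] = 110.796 s⁻²
γ̇_max = √110.796 = 10.5259 s⁻¹
N_max = γ̇_max h / (πD) = 10.5259·0.004/(π·0.0285) = 0.470248 rev/s → ×60 = 28.2149 rpm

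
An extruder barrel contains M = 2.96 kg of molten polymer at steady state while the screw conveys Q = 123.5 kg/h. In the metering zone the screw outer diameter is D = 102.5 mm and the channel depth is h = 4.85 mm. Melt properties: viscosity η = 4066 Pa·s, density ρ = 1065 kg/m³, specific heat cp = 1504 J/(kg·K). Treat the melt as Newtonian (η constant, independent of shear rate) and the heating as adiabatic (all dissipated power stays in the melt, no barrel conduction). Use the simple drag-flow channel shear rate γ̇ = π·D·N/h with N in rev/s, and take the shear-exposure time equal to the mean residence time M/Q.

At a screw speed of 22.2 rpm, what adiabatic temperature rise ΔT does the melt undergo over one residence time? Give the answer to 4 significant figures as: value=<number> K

value=132.2 K

Throughput in SI: Q_s = 123.5 kg/h ÷ 3600 s/h = 0.0343056 kg/s
Mean residence time: t_res = M/Q_s = 2.96 kg / 0.0343056 kg/s = 86.2834 s
Convert to SI: D = 0.1025 m, h = 0.00485 m, N = 22.2/60 = 0.37 rev/s
γ̇ = π·D·N / h = π · 0.1025 · 0.37 / 0.00485 = 24.566 s⁻¹
ΔT = η·γ̇²·t_res/(ρ·cp) = [4066 × 24.566² × 86.2834] / [1065 × 1504] = 132.18 K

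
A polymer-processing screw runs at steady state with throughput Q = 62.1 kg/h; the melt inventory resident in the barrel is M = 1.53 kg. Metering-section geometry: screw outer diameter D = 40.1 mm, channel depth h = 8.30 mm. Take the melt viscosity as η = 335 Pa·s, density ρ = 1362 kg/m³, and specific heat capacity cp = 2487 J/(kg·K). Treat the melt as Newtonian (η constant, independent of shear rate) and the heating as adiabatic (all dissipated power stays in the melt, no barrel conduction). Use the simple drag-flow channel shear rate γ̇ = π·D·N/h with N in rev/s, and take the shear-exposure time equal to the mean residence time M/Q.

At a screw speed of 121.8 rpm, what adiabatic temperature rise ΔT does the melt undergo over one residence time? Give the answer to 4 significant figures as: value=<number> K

value=8.328 K

Q_s = Q / 3600 = 62.1 / 3600 = 0.01725 kg/s
Mean residence time: t_res = M/Q_s = 1.53 kg / 0.01725 kg/s = 88.6957 s
Geometry in metres: D = 40.1 mm → 0.0401 m, h = 8.30 mm → 0.0083 m; screw speed N = 121.8 rpm = 2.03 rev/s
Shear rate: γ̇ = πDN/h = π·0.0401·2.03/0.0083 = 30.8115 s⁻¹
ΔT = η·γ̇²·t_res/(ρ·cp) = [335 × 30.8115² × 88.6957] / [1362 × 2487] = 8.32758 K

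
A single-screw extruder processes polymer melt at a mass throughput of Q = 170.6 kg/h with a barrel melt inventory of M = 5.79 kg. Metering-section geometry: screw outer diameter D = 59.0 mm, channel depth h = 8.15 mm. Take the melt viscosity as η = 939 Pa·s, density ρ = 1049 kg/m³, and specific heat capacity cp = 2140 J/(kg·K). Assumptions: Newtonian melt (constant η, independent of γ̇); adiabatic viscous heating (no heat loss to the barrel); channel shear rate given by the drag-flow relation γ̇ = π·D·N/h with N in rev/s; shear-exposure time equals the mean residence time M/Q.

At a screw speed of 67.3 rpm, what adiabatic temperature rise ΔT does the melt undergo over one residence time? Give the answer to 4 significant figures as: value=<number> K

value=33.26 K

Q_s = Q / 3600 = 170.6 / 3600 = 0.0473889 kg/s
t_res = M / Q_s = 5.79 / 0.0473889 = 122.181 s
D = 59.0 mm = 0.059 m;  h = 8.15 mm = 0.00815 m;  N = 67.3 rpm / 60 = 1.12167 rev/s
γ̇ = π D N / h = (π)(0.059)(1.12167) / 0.00815 = 25.5099 s⁻¹
ΔT = η·γ̇²·t_res/(ρ·cp) = [939 × 25.5099² × 122.181] / [1049 × 2140] = 33.2579 K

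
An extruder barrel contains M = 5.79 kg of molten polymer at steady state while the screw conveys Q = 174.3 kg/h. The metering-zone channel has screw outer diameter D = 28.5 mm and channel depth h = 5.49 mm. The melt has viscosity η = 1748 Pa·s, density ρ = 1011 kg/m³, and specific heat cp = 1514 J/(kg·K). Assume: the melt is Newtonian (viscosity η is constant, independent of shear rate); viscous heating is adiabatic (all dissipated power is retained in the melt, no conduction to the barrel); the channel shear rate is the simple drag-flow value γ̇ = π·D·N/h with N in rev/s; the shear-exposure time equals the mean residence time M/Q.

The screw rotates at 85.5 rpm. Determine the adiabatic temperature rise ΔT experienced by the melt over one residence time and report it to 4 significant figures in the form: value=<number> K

value=73.76 K

Convert throughput: Q = 174.3 kg/h = 174.3/3600 = 0.0484167 kg/s
Mean residence time: t_res = M/Q_s = 5.79 kg / 0.0484167 kg/s = 119.587 s
Geometry in metres: D = 28.5 mm → 0.0285 m, h = 5.49 mm → 0.00549 m; screw speed N = 85.5 rpm = 1.425 rev/s
Shear rate: γ̇ = πDN/h = π·0.0285·1.425/0.00549 = 23.2401 s⁻¹
ΔT = η·γ̇²·t_res / (ρ·cp) = 1748 · (23.2401)² · 119.587 / (1011 · 1514) = 73.7603 K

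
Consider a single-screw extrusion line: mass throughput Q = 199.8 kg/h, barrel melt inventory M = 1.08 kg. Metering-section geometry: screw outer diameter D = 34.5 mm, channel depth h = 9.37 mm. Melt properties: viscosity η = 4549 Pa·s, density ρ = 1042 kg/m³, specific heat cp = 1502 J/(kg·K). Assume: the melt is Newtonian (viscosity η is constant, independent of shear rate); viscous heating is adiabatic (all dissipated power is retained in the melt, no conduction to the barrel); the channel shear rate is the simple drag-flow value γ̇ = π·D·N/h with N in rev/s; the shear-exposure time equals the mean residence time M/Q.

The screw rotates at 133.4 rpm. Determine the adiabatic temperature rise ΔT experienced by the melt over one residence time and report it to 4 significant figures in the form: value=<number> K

value=37.41 K

Convert throughput: Q = 199.8 kg/h = 199.8/3600 = 0.0555 kg/s
t_res = M / Q_s = 1.08 / 0.0555 = 19.4595 s
Geometry in metres: D = 34.5 mm → 0.0345 m, h = 9.37 mm → 0.00937 m; screw speed N = 133.4 rpm = 2.22333 rev/s
γ̇ = π D N / h = (π)(0.0345)(2.22333) / 0.00937 = 25.7178 s⁻¹
ΔT = η·γ̇²·t_res/(ρ·cp) = [4549 × 25.7178² × 19.4595] / [1042 × 1502] = 37.4091 K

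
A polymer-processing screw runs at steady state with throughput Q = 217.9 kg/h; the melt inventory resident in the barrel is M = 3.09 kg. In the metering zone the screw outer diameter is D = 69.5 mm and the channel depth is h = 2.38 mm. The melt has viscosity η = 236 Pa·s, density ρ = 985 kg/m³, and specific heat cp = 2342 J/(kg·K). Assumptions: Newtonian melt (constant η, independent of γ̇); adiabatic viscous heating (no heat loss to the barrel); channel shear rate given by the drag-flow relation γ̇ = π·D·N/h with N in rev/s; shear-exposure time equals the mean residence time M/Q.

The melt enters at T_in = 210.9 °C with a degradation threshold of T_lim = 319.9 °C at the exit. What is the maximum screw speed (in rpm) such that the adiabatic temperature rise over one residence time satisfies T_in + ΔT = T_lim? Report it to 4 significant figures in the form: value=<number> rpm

value=94.48 rpm

Q_s = Q / 3600 = 217.9 / 3600 = 0.0605278 kg/s
t_res = M / Q_s = 3.09 / 0.0605278 = 51.0509 s
Geometry in SI: D = 69.5 mm → 0.0695 m, h = 2.38 mm → 0.00238 m
ΔT_a = T_lim − T_in = 319.9 °C − 210.9 °C = 109 K
Invert ΔT = ηγ̇²t_res/(ρcp) for γ̇: γ̇_max² = ΔT_a ρ cp / (η t_res) = 109·985·2342 / (236·51.0509) = 20870.5 s⁻²
γ̇_max = sqrt(20870.5) = 144.466 s⁻¹
N_max = γ̇_max h / (πD) = 144.466·0.00238/(π·0.0695) = 1.57474 rev/s → ×60 = 94.4845 rpm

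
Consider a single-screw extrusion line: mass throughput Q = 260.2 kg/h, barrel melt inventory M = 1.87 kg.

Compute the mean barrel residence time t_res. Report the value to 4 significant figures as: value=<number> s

value=25.87 s

Throughput in SI: Q_s = 260.2 kg/h ÷ 3600 s/h = 0.0722778 kg/s
Mean residence time: t_res = M/Q_s = 1.87 kg / 0.0722778 kg/s = 25.8724 s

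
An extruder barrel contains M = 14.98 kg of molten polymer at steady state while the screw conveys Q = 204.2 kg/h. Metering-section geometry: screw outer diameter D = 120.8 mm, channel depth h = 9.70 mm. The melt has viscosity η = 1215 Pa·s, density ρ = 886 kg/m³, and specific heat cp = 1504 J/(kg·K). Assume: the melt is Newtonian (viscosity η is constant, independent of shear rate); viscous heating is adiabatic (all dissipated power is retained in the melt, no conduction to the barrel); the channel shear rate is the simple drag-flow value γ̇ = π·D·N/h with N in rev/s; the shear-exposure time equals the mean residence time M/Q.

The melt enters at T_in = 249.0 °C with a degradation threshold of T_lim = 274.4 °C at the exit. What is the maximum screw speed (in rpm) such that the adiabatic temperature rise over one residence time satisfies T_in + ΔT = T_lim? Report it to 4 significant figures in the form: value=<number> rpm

Convert throughput: Q = 204.2 kg/h = 204.2/3600 = 0.0567222 kg/s
t_res = M / Q_s = 14.98 ÷ 0.0567222 = 264.094 s
Geometry in SI: D = 120.8 mm → 0.1208 m, h = 9.70 mm → 0.0097 m
ΔT_a = T_lim − T_in = 274.4 °C − 249.0 °C = 25.4 K
γ̇_max² = ΔT_a·ρ·cp / (η·t_res) = [25.4 × 886 × 1504] / [1215 × 264.094] = 105.483 s⁻²
γ̇_max = √105.483 = 10.2705 s⁻¹
N_max = γ̇_max h / (πD) = 10.2705·0.0097/(π·0.1208) = 0.26251 rev/s → ×60 = 15.7506 rpm

value=15.75 rpm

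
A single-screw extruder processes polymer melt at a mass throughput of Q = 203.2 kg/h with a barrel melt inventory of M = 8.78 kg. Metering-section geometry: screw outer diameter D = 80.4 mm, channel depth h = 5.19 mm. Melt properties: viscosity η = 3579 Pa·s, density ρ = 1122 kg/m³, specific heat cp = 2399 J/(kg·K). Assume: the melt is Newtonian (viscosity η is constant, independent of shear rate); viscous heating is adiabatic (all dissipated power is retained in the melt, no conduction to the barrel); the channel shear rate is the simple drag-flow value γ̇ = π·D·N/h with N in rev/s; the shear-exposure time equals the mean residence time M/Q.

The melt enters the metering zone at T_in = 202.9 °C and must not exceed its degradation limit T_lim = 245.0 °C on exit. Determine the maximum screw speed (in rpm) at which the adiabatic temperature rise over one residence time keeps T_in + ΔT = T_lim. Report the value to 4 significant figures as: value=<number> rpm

Convert throughput: Q = 203.2 kg/h = 203.2/3600 = 0.0564444 kg/s
t_res = M / Q_s = 8.78 / 0.0564444 = 155.551 s
Convert to metres: D = 0.0804 m, h = 0.00519 m
ΔT_a = T_lim − T_in = 245.0 °C − 202.9 °C = 42.1 K
Invert ΔT = ηγ̇²t_res/(ρcp) for γ̇: γ̇_max² = ΔT_a ρ cp / (η t_res) = 42.1·1122·2399 / (3579·155.551) = 203.55 s⁻²
Take the square root: γ̇_max = √(203.55) = 14.2671 s⁻¹
Solve γ̇ = πDN/h for N: N_max = γ̇_max·h/(π·D) = 14.2671 × 0.00519 / (π × 0.0804) = 0.293154 rev/s = 17.5893 rpm

value=17.59 rpm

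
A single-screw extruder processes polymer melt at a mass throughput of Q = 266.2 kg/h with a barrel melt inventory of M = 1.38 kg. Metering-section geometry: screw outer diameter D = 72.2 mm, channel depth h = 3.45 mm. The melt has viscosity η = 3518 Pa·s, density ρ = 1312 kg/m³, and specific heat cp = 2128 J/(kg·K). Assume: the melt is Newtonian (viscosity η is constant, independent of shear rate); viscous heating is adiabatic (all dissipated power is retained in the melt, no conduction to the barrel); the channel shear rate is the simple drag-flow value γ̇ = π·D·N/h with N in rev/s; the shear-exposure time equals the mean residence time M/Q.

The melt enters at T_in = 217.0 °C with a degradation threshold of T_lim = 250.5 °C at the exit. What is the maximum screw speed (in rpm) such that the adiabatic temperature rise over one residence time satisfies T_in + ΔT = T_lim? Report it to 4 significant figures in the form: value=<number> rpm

value=34.44 rpm

Q_s = Q / 3600 = 266.2 / 3600 = 0.0739444 kg/s
t_res = M / Q_s = 1.38 / 0.0739444 = 18.6627 s
D = 72.2 mm = 0.0722 m;  h = 3.45 mm = 0.00345 m
ΔT_a = T_lim − T_in = 250.5 °C − 217.0 °C = 33.5 K
γ̇_max² = ΔT_a·ρ·cp / (η·t_res) = [33.5 × 1312 × 2128] / [3518 × 18.6627] = 1424.56 s⁻²
Take the square root: γ̇_max = √(1424.56) = 37.7434 s⁻¹
N_max = γ̇_max·h / (π·D) = 37.7434 · 0.00345 / (π · 0.0722) = 0.57408 rev/s = 34.4448 rpm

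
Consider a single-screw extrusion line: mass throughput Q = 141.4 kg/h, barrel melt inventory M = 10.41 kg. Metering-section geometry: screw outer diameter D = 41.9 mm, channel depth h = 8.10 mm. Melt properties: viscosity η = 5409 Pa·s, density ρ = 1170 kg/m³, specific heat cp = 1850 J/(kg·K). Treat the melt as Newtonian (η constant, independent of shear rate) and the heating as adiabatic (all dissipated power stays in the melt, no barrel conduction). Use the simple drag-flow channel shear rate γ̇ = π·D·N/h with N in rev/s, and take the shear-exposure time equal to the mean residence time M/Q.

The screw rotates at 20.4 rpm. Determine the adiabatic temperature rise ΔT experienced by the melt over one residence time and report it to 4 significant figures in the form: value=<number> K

value=20.22 K

Convert throughput: Q = 141.4 kg/h = 141.4/3600 = 0.0392778 kg/s
t_res = M / Q_s = 10.41 ÷ 0.0392778 = 265.035 s
D = 41.9 mm = 0.0419 m;  h = 8.10 mm = 0.0081 m;  N = 20.4 rpm / 60 = 0.34 rev/s
γ̇ = π D N / h = (π)(0.0419)(0.34) / 0.0081 = 5.52532 s⁻¹
ΔT = η·γ̇²·t_res / (ρ·cp) = 5409 · (5.52532)² · 265.035 / (1170 · 1850) = 20.2199 K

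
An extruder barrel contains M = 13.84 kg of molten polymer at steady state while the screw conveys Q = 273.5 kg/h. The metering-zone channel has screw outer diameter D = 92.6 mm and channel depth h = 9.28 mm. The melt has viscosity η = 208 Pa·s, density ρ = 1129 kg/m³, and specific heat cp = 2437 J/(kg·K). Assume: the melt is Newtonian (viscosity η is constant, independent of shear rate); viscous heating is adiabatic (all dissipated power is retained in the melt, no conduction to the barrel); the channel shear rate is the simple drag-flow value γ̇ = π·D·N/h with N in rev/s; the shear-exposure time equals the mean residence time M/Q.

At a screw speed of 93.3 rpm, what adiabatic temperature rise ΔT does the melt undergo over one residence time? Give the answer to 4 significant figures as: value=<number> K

Throughput in SI: Q_s = 273.5 kg/h ÷ 3600 s/h = 0.0759722 kg/s
t_res = M / Q_s = 13.84 / 0.0759722 = 182.172 s
Geometry in metres: D = 92.6 mm → 0.0926 m, h = 9.28 mm → 0.00928 m; screw speed N = 93.3 rpm = 1.555 rev/s
Shear rate: γ̇ = πDN/h = π·0.0926·1.555/0.00928 = 48.7465 s⁻¹
ΔT = η·γ̇²·t_res / (ρ·cp) = 208 · (48.7465)² · 182.172 / (1129 · 2437) = 32.7252 K

value=32.73 K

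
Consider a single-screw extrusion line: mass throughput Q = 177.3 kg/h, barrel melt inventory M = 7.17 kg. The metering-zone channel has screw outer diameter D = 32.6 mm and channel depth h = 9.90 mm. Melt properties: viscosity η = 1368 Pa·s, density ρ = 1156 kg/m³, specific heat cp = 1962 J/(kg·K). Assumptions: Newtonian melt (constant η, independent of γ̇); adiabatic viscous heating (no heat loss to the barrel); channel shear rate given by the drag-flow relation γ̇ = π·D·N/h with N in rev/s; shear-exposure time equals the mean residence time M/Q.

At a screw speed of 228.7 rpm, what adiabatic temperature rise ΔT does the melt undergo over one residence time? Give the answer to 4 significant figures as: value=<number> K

Throughput in SI: Q_s = 177.3 kg/h ÷ 3600 s/h = 0.04925 kg/s
Mean residence time: t_res = M/Q_s = 7.17 kg / 0.04925 kg/s = 145.584 s
Convert to SI: D = 0.0326 m, h = 0.0099 m, N = 228.7/60 = 3.81167 rev/s
Shear rate: γ̇ = πDN/h = π·0.0326·3.81167/0.0099 = 39.4319 s⁻¹
ΔT = η·γ̇²·t_res/(ρ·cp) = [1368 × 39.4319² × 145.584] / [1156 × 1962] = 136.533 K

value=136.5 K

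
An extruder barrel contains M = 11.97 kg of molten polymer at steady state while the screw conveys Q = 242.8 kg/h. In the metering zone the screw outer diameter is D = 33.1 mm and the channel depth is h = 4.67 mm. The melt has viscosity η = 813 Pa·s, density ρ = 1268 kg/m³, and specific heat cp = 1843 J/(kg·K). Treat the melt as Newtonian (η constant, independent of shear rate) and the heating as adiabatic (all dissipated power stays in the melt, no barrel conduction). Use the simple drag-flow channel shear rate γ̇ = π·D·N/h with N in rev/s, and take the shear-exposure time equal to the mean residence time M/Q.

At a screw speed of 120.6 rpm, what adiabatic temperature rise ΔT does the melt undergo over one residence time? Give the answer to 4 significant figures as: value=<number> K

Convert throughput: Q = 242.8 kg/h = 242.8/3600 = 0.0674444 kg/s
Mean residence time: t_res = M/Q_s = 11.97 kg / 0.0674444 kg/s = 177.479 s
D = 33.1 mm = 0.0331 m;  h = 4.67 mm = 0.00467 m;  N = 120.6 rpm / 60 = 2.01 rev/s
Shear rate: γ̇ = πDN/h = π·0.0331·2.01/0.00467 = 44.7566 s⁻¹
ΔT = η·γ̇²·t_res / (ρ·cp) = 813 · (44.7566)² · 177.479 / (1268 · 1843) = 123.682 K

value=123.7 K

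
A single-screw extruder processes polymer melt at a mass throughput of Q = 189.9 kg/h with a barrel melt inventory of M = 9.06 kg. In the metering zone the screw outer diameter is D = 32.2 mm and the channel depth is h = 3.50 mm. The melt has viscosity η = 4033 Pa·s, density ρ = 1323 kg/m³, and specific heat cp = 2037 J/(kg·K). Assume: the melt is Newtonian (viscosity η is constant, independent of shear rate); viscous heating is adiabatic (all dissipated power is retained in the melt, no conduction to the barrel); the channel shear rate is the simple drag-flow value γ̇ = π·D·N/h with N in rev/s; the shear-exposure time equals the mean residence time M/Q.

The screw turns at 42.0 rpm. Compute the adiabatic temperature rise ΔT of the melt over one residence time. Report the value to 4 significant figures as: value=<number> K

value=105.2 K

Q_s = Q / 3600 = 189.9 / 3600 = 0.05275 kg/s
t_res = M / Q_s = 9.06 / 0.05275 = 171.754 s
D = 32.2 mm = 0.0322 m;  h = 3.50 mm = 0.0035 m;  N = 42.0 rpm / 60 = 0.7 rev/s
γ̇ = π·D·N / h = π · 0.0322 · 0.7 / 0.0035 = 20.2319 s⁻¹
ΔT = η·γ̇²·t_res / (ρ·cp) = 4033 · (20.2319)² · 171.754 / (1323 · 2037) = 105.209 K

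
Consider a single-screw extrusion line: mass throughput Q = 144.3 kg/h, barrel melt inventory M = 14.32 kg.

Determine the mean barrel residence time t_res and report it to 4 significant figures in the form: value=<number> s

Q_s = Q / 3600 = 144.3 / 3600 = 0.0400833 kg/s
Mean residence time: t_res = M/Q_s = 14.32 kg / 0.0400833 kg/s = 357.256 s

value=357.3 s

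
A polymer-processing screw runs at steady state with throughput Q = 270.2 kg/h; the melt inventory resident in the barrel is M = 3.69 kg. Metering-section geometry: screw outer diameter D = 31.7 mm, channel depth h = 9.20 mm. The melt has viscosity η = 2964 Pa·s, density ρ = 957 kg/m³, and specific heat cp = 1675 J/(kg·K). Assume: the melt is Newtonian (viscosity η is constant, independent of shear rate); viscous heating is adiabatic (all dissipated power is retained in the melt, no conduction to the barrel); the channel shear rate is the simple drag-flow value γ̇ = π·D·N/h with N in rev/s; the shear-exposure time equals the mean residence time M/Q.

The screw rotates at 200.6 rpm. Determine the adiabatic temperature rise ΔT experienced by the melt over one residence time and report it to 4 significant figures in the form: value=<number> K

Throughput in SI: Q_s = 270.2 kg/h ÷ 3600 s/h = 0.0750556 kg/s
t_res = M / Q_s = 3.69 ÷ 0.0750556 = 49.1636 s
Convert to SI: D = 0.0317 m, h = 0.0092 m, N = 200.6/60 = 3.34333 rev/s
γ̇ = π D N / h = (π)(0.0317)(3.34333) / 0.0092 = 36.191 s⁻¹
ΔT = η·γ̇²·t_res / (ρ·cp) = 2964 · (36.191)² · 49.1636 / (957 · 1675) = 119.069 K

value=119.1 K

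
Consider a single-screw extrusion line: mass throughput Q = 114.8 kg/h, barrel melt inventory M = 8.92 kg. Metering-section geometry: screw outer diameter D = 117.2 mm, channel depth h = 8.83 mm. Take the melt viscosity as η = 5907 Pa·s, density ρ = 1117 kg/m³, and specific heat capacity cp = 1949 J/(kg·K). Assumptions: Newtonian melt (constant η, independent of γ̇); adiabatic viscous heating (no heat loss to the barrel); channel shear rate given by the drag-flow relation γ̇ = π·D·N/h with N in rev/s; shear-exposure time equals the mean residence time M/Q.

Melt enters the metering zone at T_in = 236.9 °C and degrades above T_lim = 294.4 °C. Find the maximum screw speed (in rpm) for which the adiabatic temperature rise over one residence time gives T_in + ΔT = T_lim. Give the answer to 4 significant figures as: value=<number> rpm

Throughput in SI: Q_s = 114.8 kg/h ÷ 3600 s/h = 0.0318889 kg/s
Mean residence time: t_res = M/Q_s = 8.92 kg / 0.0318889 kg/s = 279.721 s
Geometry in SI: D = 117.2 mm → 0.1172 m, h = 8.83 mm → 0.00883 m
Allowable rise: ΔT_a = T_lim − T_in = 294.4 − 236.9 = 57.5 K
γ̇_max² = ΔT_a·ρ·cp / (η·t_res) = [57.5 × 1117 × 1949] / [5907 × 279.721] = 75.7601 s⁻²
γ̇_max = sqrt(75.7601) = 8.70403 s⁻¹
Solve γ̇ = πDN/h for N: N_max = γ̇_max·h/(π·D) = 8.70403 × 0.00883 / (π × 0.1172) = 0.208739 rev/s = 12.5243 rpm

value=12.52 rpm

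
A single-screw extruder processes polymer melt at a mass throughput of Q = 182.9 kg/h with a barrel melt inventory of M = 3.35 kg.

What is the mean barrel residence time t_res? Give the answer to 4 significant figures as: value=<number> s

value=65.94 s

Throughput in SI: Q_s = 182.9 kg/h ÷ 3600 s/h = 0.0508056 kg/s
Mean residence time: t_res = M/Q_s = 3.35 kg / 0.0508056 kg/s = 65.9377 s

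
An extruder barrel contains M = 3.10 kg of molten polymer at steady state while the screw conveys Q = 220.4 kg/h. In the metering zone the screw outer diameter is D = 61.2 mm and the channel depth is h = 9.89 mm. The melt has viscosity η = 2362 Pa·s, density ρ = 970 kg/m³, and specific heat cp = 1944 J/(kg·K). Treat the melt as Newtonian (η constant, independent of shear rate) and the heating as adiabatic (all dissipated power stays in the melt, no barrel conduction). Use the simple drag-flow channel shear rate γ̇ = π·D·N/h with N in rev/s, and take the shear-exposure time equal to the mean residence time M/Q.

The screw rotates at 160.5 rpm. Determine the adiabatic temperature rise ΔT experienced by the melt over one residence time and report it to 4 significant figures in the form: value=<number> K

Convert throughput: Q = 220.4 kg/h = 220.4/3600 = 0.0612222 kg/s
t_res = M / Q_s = 3.10 / 0.0612222 = 50.6352 s
Convert to SI: D = 0.0612 m, h = 0.00989 m, N = 160.5/60 = 2.675 rev/s
γ̇ = π D N / h = (π)(0.0612)(2.675) / 0.00989 = 52.003 s⁻¹
Adiabatic rise: ΔT = η γ̇² t_res / (ρ cp) = 2362·(52.003)²·50.6352 / (970·1944) = 171.523 K

value=171.5 K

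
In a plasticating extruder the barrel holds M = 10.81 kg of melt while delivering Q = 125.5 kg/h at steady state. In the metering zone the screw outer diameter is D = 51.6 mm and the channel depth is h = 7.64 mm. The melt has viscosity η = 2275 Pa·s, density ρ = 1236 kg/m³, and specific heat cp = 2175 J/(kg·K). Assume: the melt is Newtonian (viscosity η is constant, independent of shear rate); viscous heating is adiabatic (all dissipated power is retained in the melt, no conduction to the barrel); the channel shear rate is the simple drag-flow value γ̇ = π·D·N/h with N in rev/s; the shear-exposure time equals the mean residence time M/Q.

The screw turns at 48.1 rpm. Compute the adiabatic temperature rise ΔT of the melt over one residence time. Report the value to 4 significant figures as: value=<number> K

value=75.93 K

Throughput in SI: Q_s = 125.5 kg/h ÷ 3600 s/h = 0.0348611 kg/s
t_res = M / Q_s = 10.81 ÷ 0.0348611 = 310.088 s
Geometry in metres: D = 51.6 mm → 0.0516 m, h = 7.64 mm → 0.00764 m; screw speed N = 48.1 rpm = 0.801667 rev/s
γ̇ = π D N / h = (π)(0.0516)(0.801667) / 0.00764 = 17.0098 s⁻¹
ΔT = η·γ̇²·t_res / (ρ·cp) = 2275 · (17.0098)² · 310.088 / (1236 · 2175) = 75.9256 K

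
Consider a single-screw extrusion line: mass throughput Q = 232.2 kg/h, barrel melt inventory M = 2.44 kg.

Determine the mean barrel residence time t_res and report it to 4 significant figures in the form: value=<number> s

Convert throughput: Q = 232.2 kg/h = 232.2/3600 = 0.0645 kg/s
Mean residence time: t_res = M/Q_s = 2.44 kg / 0.0645 kg/s = 37.8295 s

value=37.83 s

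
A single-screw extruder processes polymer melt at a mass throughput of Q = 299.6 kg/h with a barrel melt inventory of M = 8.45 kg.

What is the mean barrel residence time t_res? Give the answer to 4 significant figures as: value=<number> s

Convert throughput: Q = 299.6 kg/h = 299.6/3600 = 0.0832222 kg/s
t_res = M / Q_s = 8.45 ÷ 0.0832222 = 101.535 s

value=101.5 s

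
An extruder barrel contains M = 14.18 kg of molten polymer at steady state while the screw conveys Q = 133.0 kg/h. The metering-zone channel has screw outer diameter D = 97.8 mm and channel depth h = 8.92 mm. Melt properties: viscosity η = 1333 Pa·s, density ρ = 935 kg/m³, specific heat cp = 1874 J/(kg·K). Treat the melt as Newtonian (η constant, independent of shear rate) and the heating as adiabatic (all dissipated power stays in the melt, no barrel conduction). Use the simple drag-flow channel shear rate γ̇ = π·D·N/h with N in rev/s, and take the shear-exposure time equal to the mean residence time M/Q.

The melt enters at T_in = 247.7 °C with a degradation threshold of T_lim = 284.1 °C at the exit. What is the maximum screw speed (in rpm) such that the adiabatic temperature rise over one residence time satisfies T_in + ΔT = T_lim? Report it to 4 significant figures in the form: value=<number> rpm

value=19.45 rpm

Q_s = Q / 3600 = 133.0 / 3600 = 0.0369444 kg/s
t_res = M / Q_s = 14.18 ÷ 0.0369444 = 383.82 s
D = 97.8 mm = 0.0978 m;  h = 8.92 mm = 0.00892 m
ΔT_a = T_lim − T_in = 284.1 − 247.7 = 36.4 K
γ̇_max² = ΔT_a·ρ·cp / (η·t_res) = [36.4 × 935 × 1874] / [1333 × 383.82] = 124.659 s⁻²
γ̇_max = √124.659 = 11.1651 s⁻¹
N_max = γ̇_max·h / (π·D) = 11.1651 · 0.00892 / (π · 0.0978) = 0.324145 rev/s = 19.4487 rpm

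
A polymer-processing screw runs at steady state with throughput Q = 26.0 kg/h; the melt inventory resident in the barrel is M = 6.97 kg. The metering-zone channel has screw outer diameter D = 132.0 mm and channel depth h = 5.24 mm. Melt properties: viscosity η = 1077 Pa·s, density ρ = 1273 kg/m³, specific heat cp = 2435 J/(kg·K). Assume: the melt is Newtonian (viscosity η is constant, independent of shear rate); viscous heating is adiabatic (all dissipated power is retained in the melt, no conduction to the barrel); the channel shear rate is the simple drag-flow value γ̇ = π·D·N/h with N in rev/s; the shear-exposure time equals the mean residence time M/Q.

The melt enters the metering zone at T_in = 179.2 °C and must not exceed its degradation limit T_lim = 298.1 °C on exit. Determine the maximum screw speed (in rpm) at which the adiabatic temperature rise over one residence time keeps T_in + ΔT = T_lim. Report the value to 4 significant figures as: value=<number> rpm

value=14.28 rpm

Throughput in SI: Q_s = 26.0 kg/h ÷ 3600 s/h = 0.00722222 kg/s
Mean residence time: t_res = M/Q_s = 6.97 kg / 0.00722222 kg/s = 965.077 s
D = 132.0 mm = 0.132 m;  h = 5.24 mm = 0.00524 m
ΔT_a = T_lim − T_in = 298.1 °C − 179.2 °C = 118.9 K
γ̇_max² = ΔT_a·ρ·cp / (η·t_res) = [118.9 × 1273 × 2435] / [1077 × 965.077] = 354.594 s⁻²
Take the square root: γ̇_max = √(354.594) = 18.8307 s⁻¹
Solve γ̇ = πDN/h for N: N_max = γ̇_max·h/(π·D) = 18.8307 × 0.00524 / (π × 0.132) = 0.237943 rev/s = 14.2766 rpm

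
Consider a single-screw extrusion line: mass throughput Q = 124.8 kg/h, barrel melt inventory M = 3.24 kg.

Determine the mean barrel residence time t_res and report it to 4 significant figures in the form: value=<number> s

Convert throughput: Q = 124.8 kg/h = 124.8/3600 = 0.0346667 kg/s
Mean residence time: t_res = M/Q_s = 3.24 kg / 0.0346667 kg/s = 93.4615 s

value=93.46 s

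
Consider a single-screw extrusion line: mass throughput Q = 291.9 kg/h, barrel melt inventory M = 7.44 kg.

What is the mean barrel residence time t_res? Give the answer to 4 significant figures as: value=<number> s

Throughput in SI: Q_s = 291.9 kg/h ÷ 3600 s/h = 0.0810833 kg/s
Mean residence time: t_res = M/Q_s = 7.44 kg / 0.0810833 kg/s = 91.7575 s

value=91.76 s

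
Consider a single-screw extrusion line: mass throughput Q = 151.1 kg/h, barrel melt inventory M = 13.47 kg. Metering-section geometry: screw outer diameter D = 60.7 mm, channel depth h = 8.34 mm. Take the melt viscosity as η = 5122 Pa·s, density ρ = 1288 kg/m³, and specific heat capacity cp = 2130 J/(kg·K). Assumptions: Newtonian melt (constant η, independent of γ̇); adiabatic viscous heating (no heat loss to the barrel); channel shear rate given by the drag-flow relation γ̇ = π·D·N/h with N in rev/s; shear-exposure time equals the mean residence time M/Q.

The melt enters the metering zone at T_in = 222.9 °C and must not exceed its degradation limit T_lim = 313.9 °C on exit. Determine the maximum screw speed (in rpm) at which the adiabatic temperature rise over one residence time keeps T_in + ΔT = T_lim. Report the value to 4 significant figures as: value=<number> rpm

Throughput in SI: Q_s = 151.1 kg/h ÷ 3600 s/h = 0.0419722 kg/s
Mean residence time: t_res = M/Q_s = 13.47 kg / 0.0419722 kg/s = 320.927 s
Convert to metres: D = 0.0607 m, h = 0.00834 m
Allowable rise: ΔT_a = T_lim − T_in = 313.9 − 222.9 = 91 K
Invert ΔT = ηγ̇²t_res/(ρcp) for γ̇: γ̇_max² = ΔT_a ρ cp / (η t_res) = 91·1288·2130 / (5122·320.927) = 151.877 s⁻²
γ̇_max = sqrt(151.877) = 12.3238 s⁻¹
N_max = γ̇_max h / (πD) = 12.3238·0.00834/(π·0.0607) = 0.538981 rev/s → ×60 = 32.3388 rpm

value=32.34 rpm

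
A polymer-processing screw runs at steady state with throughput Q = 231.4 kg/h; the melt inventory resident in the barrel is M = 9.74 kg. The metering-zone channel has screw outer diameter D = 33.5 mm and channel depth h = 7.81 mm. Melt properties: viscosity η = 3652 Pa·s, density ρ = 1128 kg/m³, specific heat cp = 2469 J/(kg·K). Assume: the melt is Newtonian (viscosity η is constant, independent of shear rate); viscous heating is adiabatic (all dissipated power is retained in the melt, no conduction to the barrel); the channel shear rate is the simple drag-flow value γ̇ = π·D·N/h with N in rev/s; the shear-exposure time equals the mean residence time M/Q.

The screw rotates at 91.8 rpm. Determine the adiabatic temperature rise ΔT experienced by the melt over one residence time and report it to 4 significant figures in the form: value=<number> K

value=84.46 K

Throughput in SI: Q_s = 231.4 kg/h ÷ 3600 s/h = 0.0642778 kg/s
Mean residence time: t_res = M/Q_s = 9.74 kg / 0.0642778 kg/s = 151.53 s
Geometry in metres: D = 33.5 mm → 0.0335 m, h = 7.81 mm → 0.00781 m; screw speed N = 91.8 rpm = 1.53 rev/s
Shear rate: γ̇ = πDN/h = π·0.0335·1.53/0.00781 = 20.6175 s⁻¹
ΔT = η·γ̇²·t_res/(ρ·cp) = [3652 × 20.6175² × 151.53] / [1128 × 2469] = 84.4635 K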